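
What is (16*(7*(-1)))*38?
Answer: -4256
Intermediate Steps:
(16*(7*(-1)))*38 = (16*(-7))*38 = -112*38 = -4256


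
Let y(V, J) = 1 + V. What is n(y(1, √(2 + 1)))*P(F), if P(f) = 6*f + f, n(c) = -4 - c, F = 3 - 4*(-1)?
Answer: -294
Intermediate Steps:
F = 7 (F = 3 + 4 = 7)
P(f) = 7*f
n(y(1, √(2 + 1)))*P(F) = (-4 - (1 + 1))*(7*7) = (-4 - 1*2)*49 = (-4 - 2)*49 = -6*49 = -294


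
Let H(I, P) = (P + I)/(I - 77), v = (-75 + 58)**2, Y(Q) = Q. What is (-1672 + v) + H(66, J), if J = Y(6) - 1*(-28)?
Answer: -15313/11 ≈ -1392.1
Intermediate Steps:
J = 34 (J = 6 - 1*(-28) = 6 + 28 = 34)
v = 289 (v = (-17)**2 = 289)
H(I, P) = (I + P)/(-77 + I)
(-1672 + v) + H(66, J) = (-1672 + 289) + (66 + 34)/(-77 + 66) = -1383 + 100/(-11) = -1383 - 1/11*100 = -1383 - 100/11 = -15313/11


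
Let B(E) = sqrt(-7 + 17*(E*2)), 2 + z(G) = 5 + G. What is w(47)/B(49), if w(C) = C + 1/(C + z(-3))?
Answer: 2210*sqrt(1659)/77973 ≈ 1.1544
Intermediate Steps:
z(G) = 3 + G (z(G) = -2 + (5 + G) = 3 + G)
B(E) = sqrt(-7 + 34*E) (B(E) = sqrt(-7 + 17*(2*E)) = sqrt(-7 + 34*E))
w(C) = C + 1/C (w(C) = C + 1/(C + (3 - 3)) = C + 1/(C + 0) = C + 1/C)
w(47)/B(49) = (47 + 1/47)/(sqrt(-7 + 34*49)) = (47 + 1/47)/(sqrt(-7 + 1666)) = 2210/(47*(sqrt(1659))) = 2210*(sqrt(1659)/1659)/47 = 2210*sqrt(1659)/77973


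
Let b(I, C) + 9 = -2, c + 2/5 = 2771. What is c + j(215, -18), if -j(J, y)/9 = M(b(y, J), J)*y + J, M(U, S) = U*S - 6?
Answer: -1916332/5 ≈ -3.8327e+5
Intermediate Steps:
c = 13853/5 (c = -2/5 + 2771 = 13853/5 ≈ 2770.6)
b(I, C) = -11 (b(I, C) = -9 - 2 = -11)
M(U, S) = -6 + S*U (M(U, S) = S*U - 6 = -6 + S*U)
j(J, y) = -9*J - 9*y*(-6 - 11*J) (j(J, y) = -9*((-6 + J*(-11))*y + J) = -9*((-6 - 11*J)*y + J) = -9*(y*(-6 - 11*J) + J) = -9*(J + y*(-6 - 11*J)) = -9*J - 9*y*(-6 - 11*J))
c + j(215, -18) = 13853/5 + (-9*215 + 54*(-18) + 99*215*(-18)) = 13853/5 + (-1935 - 972 - 383130) = 13853/5 - 386037 = -1916332/5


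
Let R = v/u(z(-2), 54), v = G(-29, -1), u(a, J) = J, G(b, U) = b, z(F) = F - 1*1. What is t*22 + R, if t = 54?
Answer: 64123/54 ≈ 1187.5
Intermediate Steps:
z(F) = -1 + F (z(F) = F - 1 = -1 + F)
v = -29
R = -29/54 ≈ -0.53704
t*22 + R = 54*22 - 29/54 = 1188 - 29/54 = 64123/54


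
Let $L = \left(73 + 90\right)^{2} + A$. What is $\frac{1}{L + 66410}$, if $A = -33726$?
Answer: $\frac{1}{59253} \approx 1.6877 \cdot 10^{-5}$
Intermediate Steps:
$L = -7157$ ($L = \left(73 + 90\right)^{2} - 33726 = 163^{2} - 33726 = 26569 - 33726 = -7157$)
$\frac{1}{L + 66410} = \frac{1}{-7157 + 66410} = \frac{1}{59253}$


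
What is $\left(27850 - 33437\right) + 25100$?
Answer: $19513$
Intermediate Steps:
$\left(27850 - 33437\right) + 25100 = -5587 + 25100 = 19513$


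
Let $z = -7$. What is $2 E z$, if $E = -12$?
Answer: $168$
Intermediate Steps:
$2 E z = 2 \left(-12\right) \left(-7\right) = \left(-24\right) \left(-7\right) = 168$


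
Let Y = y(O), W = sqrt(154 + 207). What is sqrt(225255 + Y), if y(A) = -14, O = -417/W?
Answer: sqrt(225241) ≈ 474.60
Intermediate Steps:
W = 19 (W = sqrt(361) = 19)
O = -417/19 ≈ -21.947
Y = -14
sqrt(225255 + Y) = sqrt(225255 - 14) = sqrt(225241)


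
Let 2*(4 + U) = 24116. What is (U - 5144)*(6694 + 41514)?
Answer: 333117280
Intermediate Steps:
U = 12054 (U = -4 + (½)*24116 = -4 + 12058 = 12054)
(U - 5144)*(6694 + 41514) = (12054 - 5144)*(6694 + 41514) = 6910*48208 = 333117280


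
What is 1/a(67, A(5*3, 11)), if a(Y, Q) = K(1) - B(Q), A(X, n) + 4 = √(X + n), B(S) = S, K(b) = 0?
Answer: -⅖ - √26/10 ≈ -0.90990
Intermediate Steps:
A(X, n) = -4 + √(X + n)
a(Y, Q) = -Q (a(Y, Q) = 0 - Q = -Q)
1/a(67, A(5*3, 11)) = 1/(-(-4 + √(5*3 + 11))) = 1/(-(-4 + √(15 + 11))) = 1/(-(-4 + √26)) = 1/(4 - √26)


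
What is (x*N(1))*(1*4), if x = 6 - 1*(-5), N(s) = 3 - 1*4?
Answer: -44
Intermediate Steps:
N(s) = -1 (N(s) = 3 - 4 = -1)
x = 11 (x = 6 + 5 = 11)
(x*N(1))*(1*4) = (11*(-1))*(1*4) = -11*4 = -44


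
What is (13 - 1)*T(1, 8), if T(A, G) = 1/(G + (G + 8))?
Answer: ½ ≈ 0.50000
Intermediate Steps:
T(A, G) = 1/(8 + 2*G) (T(A, G) = 1/(G + (8 + G)) = 1/(8 + 2*G))
(13 - 1)*T(1, 8) = (13 - 1)*(1/(2*(4 + 8))) = 12*((½)/12) = 12*((½)*(1/12)) = 12*(1/24) = ½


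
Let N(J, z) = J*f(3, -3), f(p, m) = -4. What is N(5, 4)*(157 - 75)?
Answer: -1640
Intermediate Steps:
N(J, z) = -4*J (N(J, z) = J*(-4) = -4*J)
N(5, 4)*(157 - 75) = (-4*5)*(157 - 75) = -20*82 = -1640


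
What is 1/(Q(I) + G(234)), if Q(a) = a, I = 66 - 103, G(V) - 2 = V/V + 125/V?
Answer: -234/7831 ≈ -0.029881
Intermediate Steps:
G(V) = 3 + 125/V (G(V) = 2 + (V/V + 125/V) = 2 + (1 + 125/V) = 3 + 125/V)
I = -37
1/(Q(I) + G(234)) = 1/(-37 + (3 + 125/234)) = 1/(-37 + 827/234) = 1/(-7831/234) = -234/7831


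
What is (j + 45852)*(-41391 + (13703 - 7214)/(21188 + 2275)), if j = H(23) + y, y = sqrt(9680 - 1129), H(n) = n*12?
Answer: -1659156751616/869 - 107905616*sqrt(8551)/2607 ≈ -1.9131e+9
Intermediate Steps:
H(n) = 12*n
y = sqrt(8551) ≈ 92.472
j = 276 + sqrt(8551) (j = 12*23 + sqrt(8551) = 276 + sqrt(8551) ≈ 368.47)
(j + 45852)*(-41391 + (13703 - 7214)/(21188 + 2275)) = ((276 + sqrt(8551)) + 45852)*(-41391 + (13703 - 7214)/(21188 + 2275)) = (46128 + sqrt(8551))*(-41391 + 6489/23463) = (46128 + sqrt(8551))*(-41391 + 6489*(1/23463)) = (46128 + sqrt(8551))*(-41391 + 721/2607) = (46128 + sqrt(8551))*(-107905616/2607) = -1659156751616/869 - 107905616*sqrt(8551)/2607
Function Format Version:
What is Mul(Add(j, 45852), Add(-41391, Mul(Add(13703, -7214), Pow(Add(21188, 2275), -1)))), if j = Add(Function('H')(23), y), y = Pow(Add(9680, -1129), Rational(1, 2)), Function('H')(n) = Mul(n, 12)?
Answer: Add(Rational(-1659156751616, 869), Mul(Rational(-107905616, 2607), Pow(8551, Rational(1, 2)))) ≈ -1.9131e+9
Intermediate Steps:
Function('H')(n) = Mul(12, n)
y = Pow(8551, Rational(1, 2)) ≈ 92.472
j = Add(276, Pow(8551, Rational(1, 2))) (j = Add(Mul(12, 23), Pow(8551, Rational(1, 2))) = Add(276, Pow(8551, Rational(1, 2))) ≈ 368.47)
Mul(Add(j, 45852), Add(-41391, Mul(Add(13703, -7214), Pow(Add(21188, 2275), -1)))) = Mul(Add(Add(276, Pow(8551, Rational(1, 2))), 45852), Add(-41391, Mul(Add(13703, -7214), Pow(Add(21188, 2275), -1)))) = Mul(Add(46128, Pow(8551, Rational(1, 2))), Add(-41391, Mul(6489, Pow(23463, -1)))) = Mul(Add(46128, Pow(8551, Rational(1, 2))), Add(-41391, Mul(6489, Rational(1, 23463)))) = Mul(Add(46128, Pow(8551, Rational(1, 2))), Add(-41391, Rational(721, 2607))) = Mul(Add(46128, Pow(8551, Rational(1, 2))), Rational(-107905616, 2607)) = Add(Rational(-1659156751616, 869), Mul(Rational(-107905616, 2607), Pow(8551, Rational(1, 2))))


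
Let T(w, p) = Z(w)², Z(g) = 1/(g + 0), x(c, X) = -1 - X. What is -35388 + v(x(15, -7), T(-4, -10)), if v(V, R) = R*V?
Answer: -283101/8 ≈ -35388.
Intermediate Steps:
Z(g) = 1/g
T(w, p) = w⁻² (T(w, p) = (1/w)² = w⁻²)
-35388 + v(x(15, -7), T(-4, -10)) = -35388 + (-1 - 1*(-7))/(-4)² = -35388 + (-1 + 7)/16 = -35388 + (1/16)*6 = -35388 + 3/8 = -283101/8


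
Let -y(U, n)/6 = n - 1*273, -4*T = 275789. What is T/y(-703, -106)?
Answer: -275789/9096 ≈ -30.320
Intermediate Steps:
T = -275789/4 (T = -1/4*275789 = -275789/4 ≈ -68947.)
y(U, n) = 1638 - 6*n (y(U, n) = -6*(n - 1*273) = -6*(n - 273) = -6*(-273 + n) = 1638 - 6*n)
T/y(-703, -106) = -275789/(4*(1638 - 6*(-106))) = -275789/(4*(1638 + 636)) = -275789/4/2274 = -275789/4*1/2274 = -275789/9096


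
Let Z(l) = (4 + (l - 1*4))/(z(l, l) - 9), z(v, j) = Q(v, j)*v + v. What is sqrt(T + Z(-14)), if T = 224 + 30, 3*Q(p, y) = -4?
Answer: 4*sqrt(2717)/13 ≈ 16.038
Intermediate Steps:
Q(p, y) = -4/3 (Q(p, y) = (1/3)*(-4) = -4/3)
T = 254
z(v, j) = -v/3 (z(v, j) = -4*v/3 + v = -v/3)
Z(l) = l/(-9 - l/3) (Z(l) = (4 + (l - 1*4))/(-l/3 - 9) = (4 + (l - 4))/(-9 - l/3) = (4 + (-4 + l))/(-9 - l/3) = l/(-9 - l/3))
sqrt(T + Z(-14)) = sqrt(254 + 3*(-14)/(-27 - 1*(-14))) = sqrt(254 + 3*(-14)/(-27 + 14)) = sqrt(254 + 3*(-14)/(-13)) = sqrt(254 + 3*(-14)*(-1/13)) = sqrt(254 + 42/13) = sqrt(3344/13) = 4*sqrt(2717)/13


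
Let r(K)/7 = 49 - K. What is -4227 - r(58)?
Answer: -4164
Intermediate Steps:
r(K) = 343 - 7*K (r(K) = 7*(49 - K) = 343 - 7*K)
-4227 - r(58) = -4227 - (343 - 7*58) = -4227 - (343 - 406) = -4227 - 1*(-63) = -4227 + 63 = -4164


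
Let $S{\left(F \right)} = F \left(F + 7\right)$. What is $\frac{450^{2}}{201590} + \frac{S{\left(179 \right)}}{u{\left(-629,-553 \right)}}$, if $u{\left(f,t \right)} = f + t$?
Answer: $- \frac{107873041}{3971323} \approx -27.163$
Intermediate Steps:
$S{\left(F \right)} = F \left(7 + F\right)$
$\frac{450^{2}}{201590} + \frac{S{\left(179 \right)}}{u{\left(-629,-553 \right)}} = \frac{450^{2}}{201590} + \frac{179 \left(7 + 179\right)}{-629 - 553} = 202500 \cdot \frac{1}{201590} + \frac{179 \cdot 186}{-1182} = \frac{20250}{20159} + 33294 \left(- \frac{1}{1182}\right) = \frac{20250}{20159} - \frac{5549}{197} = - \frac{107873041}{3971323}$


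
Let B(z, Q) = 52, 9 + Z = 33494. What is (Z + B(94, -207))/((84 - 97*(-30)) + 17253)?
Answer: 11179/6749 ≈ 1.6564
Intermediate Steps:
Z = 33485 (Z = -9 + 33494 = 33485)
(Z + B(94, -207))/((84 - 97*(-30)) + 17253) = (33485 + 52)/((84 - 97*(-30)) + 17253) = 33537/((84 + 2910) + 17253) = 33537/(2994 + 17253) = 33537/20247 = 33537*(1/20247) = 11179/6749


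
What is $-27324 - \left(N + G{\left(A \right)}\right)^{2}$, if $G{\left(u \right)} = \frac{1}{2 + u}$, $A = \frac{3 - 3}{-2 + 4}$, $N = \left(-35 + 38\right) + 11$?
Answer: $- \frac{110137}{4} \approx -27534.0$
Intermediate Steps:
$N = 14$ ($N = 3 + 11 = 14$)
$A = 0$ ($A = \frac{0}{2} = 0 \cdot \frac{1}{2} = 0$)
$-27324 - \left(N + G{\left(A \right)}\right)^{2} = -27324 - \left(14 + \frac{1}{2 + 0}\right)^{2} = -27324 - \left(14 + \frac{1}{2}\right)^{2} = -27324 - \left(\frac{29}{2}\right)^{2} = -27324 - \frac{841}{4} = - \frac{110137}{4}$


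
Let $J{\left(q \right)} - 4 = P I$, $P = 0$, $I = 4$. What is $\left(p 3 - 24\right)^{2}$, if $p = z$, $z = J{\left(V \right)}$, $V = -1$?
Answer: $144$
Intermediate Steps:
$J{\left(q \right)} = 4$ ($J{\left(q \right)} = 4 + 0 \cdot 4 = 4 + 0 = 4$)
$z = 4$
$p = 4$
$\left(p 3 - 24\right)^{2} = \left(4 \cdot 3 - 24\right)^{2} = \left(12 - 24\right)^{2} = \left(-12\right)^{2} = 144$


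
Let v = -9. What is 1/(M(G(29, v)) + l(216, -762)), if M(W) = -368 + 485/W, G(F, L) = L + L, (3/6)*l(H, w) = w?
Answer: -18/34541 ≈ -0.00052112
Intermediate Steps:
l(H, w) = 2*w
G(F, L) = 2*L
1/(M(G(29, v)) + l(216, -762)) = 1/((-368 + 485/((2*(-9)))) + 2*(-762)) = 1/((-368 + 485/(-18)) - 1524) = 1/((-368 + 485*(-1/18)) - 1524) = 1/((-368 - 485/18) - 1524) = 1/(-7109/18 - 1524) = 1/(-34541/18) = -18/34541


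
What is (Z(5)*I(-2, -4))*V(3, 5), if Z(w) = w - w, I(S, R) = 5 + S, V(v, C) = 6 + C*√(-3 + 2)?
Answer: 0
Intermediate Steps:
V(v, C) = 6 + I*C (V(v, C) = 6 + C*√(-1) = 6 + C*I = 6 + I*C)
Z(w) = 0
(Z(5)*I(-2, -4))*V(3, 5) = (0*(5 - 2))*(6 + I*5) = (0*3)*(6 + 5*I) = 0*(6 + 5*I) = 0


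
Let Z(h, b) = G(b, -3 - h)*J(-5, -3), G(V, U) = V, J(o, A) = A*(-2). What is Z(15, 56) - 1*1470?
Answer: -1134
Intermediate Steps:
J(o, A) = -2*A
Z(h, b) = 6*b (Z(h, b) = b*(-2*(-3)) = b*6 = 6*b)
Z(15, 56) - 1*1470 = 6*56 - 1*1470 = 336 - 1470 = -1134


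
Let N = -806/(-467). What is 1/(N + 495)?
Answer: 467/231971 ≈ 0.0020132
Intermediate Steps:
N = 806/467 (N = -806*(-1)/467 = -1*(-806/467) = 806/467 ≈ 1.7259)
1/(N + 495) = 1/(806/467 + 495) = 1/(231971/467) = 467/231971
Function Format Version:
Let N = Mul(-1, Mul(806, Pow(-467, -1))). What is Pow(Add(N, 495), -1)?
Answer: Rational(467, 231971) ≈ 0.0020132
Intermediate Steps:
N = Rational(806, 467) (N = Mul(-1, Mul(806, Rational(-1, 467))) = Mul(-1, Rational(-806, 467)) = Rational(806, 467) ≈ 1.7259)
Pow(Add(N, 495), -1) = Pow(Add(Rational(806, 467), 495), -1) = Pow(Rational(231971, 467), -1) = Rational(467, 231971)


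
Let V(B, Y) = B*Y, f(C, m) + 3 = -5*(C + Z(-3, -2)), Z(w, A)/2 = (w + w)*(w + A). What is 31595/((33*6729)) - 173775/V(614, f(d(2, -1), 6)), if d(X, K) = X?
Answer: 44659945465/42675358374 ≈ 1.0465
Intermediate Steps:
Z(w, A) = 4*w*(A + w) (Z(w, A) = 2*((w + w)*(w + A)) = 2*((2*w)*(A + w)) = 2*(2*w*(A + w)) = 4*w*(A + w))
f(C, m) = -303 - 5*C (f(C, m) = -3 - 5*(C + 4*(-3)*(-2 - 3)) = -3 - 5*(C + 4*(-3)*(-5)) = -3 - 5*(C + 60) = -3 - 5*(60 + C) = -3 + (-300 - 5*C) = -303 - 5*C)
31595/((33*6729)) - 173775/V(614, f(d(2, -1), 6)) = 31595/((33*6729)) - 173775*1/(614*(-303 - 5*2)) = 31595/222057 - 173775*1/(614*(-303 - 10)) = 31595*(1/222057) - 173775/(614*(-313)) = 31595/222057 - 173775/(-192182) = 31595/222057 - 173775*(-1/192182) = 31595/222057 + 173775/192182 = 44659945465/42675358374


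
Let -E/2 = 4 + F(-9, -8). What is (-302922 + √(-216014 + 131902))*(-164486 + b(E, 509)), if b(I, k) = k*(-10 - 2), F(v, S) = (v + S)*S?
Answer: 51676675668 - 682376*I*√5257 ≈ 5.1677e+10 - 4.9476e+7*I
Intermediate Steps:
F(v, S) = S*(S + v) (F(v, S) = (S + v)*S = S*(S + v))
E = -280 (E = -2*(4 - 8*(-8 - 9)) = -2*(4 - 8*(-17)) = -2*(4 + 136) = -2*140 = -280)
b(I, k) = -12*k (b(I, k) = k*(-12) = -12*k)
(-302922 + √(-216014 + 131902))*(-164486 + b(E, 509)) = (-302922 + √(-216014 + 131902))*(-164486 - 12*509) = (-302922 + √(-84112))*(-164486 - 6108) = (-302922 + 4*I*√5257)*(-170594) = 51676675668 - 682376*I*√5257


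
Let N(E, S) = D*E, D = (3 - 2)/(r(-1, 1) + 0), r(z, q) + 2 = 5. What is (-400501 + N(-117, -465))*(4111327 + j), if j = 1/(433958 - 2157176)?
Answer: -202693630069053850/123087 ≈ -1.6468e+12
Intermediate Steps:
r(z, q) = 3 (r(z, q) = -2 + 5 = 3)
D = 1/3 (D = (3 - 2)/(3 + 0) = 1/3 ≈ 0.33333)
j = -1/1723218 (j = 1/(-1723218) = -1/1723218 ≈ -5.8031e-7)
N(E, S) = E/3
(-400501 + N(-117, -465))*(4111327 + j) = (-400501 + (1/3)*(-117))*(4111327 - 1/1723218) = (-400501 - 39)*(7084712690285/1723218) = -400540*7084712690285/1723218 = -202693630069053850/123087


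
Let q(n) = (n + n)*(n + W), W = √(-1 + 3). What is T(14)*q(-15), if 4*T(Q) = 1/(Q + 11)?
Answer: 9/2 - 3*√2/10 ≈ 4.0757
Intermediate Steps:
W = √2 ≈ 1.4142
q(n) = 2*n*(n + √2) (q(n) = (n + n)*(n + √2) = (2*n)*(n + √2) = 2*n*(n + √2))
T(Q) = 1/(4*(11 + Q)) (T(Q) = 1/(4*(Q + 11)) = 1/(4*(11 + Q)))
T(14)*q(-15) = (1/(4*(11 + 14)))*(2*(-15)*(-15 + √2)) = ((¼)/25)*(450 - 30*√2) = ((¼)*(1/25))*(450 - 30*√2) = (450 - 30*√2)/100 = 9/2 - 3*√2/10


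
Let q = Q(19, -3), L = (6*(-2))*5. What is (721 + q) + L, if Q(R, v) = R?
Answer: 680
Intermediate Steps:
L = -60 (L = -12*5 = -60)
q = 19
(721 + q) + L = (721 + 19) - 60 = 740 - 60 = 680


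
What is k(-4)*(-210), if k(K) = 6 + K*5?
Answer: 2940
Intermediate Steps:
k(K) = 6 + 5*K
k(-4)*(-210) = (6 + 5*(-4))*(-210) = (6 - 20)*(-210) = -14*(-210) = 2940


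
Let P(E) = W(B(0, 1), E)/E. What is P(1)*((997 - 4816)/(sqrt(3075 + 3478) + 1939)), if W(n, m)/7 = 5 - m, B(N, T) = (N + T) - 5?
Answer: -17278429/312764 + 8911*sqrt(6553)/312764 ≈ -52.938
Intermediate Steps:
B(N, T) = -5 + N + T
W(n, m) = 35 - 7*m (W(n, m) = 7*(5 - m) = 35 - 7*m)
P(E) = (35 - 7*E)/E
P(1)*((997 - 4816)/(sqrt(3075 + 3478) + 1939)) = (-7 + 35/1)*((997 - 4816)/(sqrt(3075 + 3478) + 1939)) = (-7 + 35*1)*(-3819/(sqrt(6553) + 1939)) = (-7 + 35)*(-3819/(1939 + sqrt(6553))) = 28*(-3819/(1939 + sqrt(6553))) = -106932/(1939 + sqrt(6553))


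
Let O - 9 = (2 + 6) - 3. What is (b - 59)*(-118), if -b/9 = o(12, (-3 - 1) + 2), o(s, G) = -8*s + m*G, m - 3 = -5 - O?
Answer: -61006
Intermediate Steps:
O = 14 (O = 9 + ((2 + 6) - 3) = 9 + (8 - 3) = 9 + 5 = 14)
m = -16 (m = 3 + (-5 - 1*14) = 3 + (-5 - 14) = 3 - 19 = -16)
o(s, G) = -16*G - 8*s (o(s, G) = -8*s - 16*G = -16*G - 8*s)
b = 576 (b = -9*(-16*((-3 - 1) + 2) - 8*12) = -9*(-16*(-4 + 2) - 96) = -9*(-16*(-2) - 96) = -9*(32 - 96) = -9*(-64) = 576)
(b - 59)*(-118) = (576 - 59)*(-118) = 517*(-118) = -61006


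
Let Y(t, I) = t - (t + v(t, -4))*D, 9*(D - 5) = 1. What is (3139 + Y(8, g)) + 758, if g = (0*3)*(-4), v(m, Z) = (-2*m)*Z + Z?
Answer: 32017/9 ≈ 3557.4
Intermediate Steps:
D = 46/9 (D = 5 + (⅑)*1 = 5 + ⅑ = 46/9 ≈ 5.1111)
v(m, Z) = Z - 2*Z*m (v(m, Z) = -2*Z*m + Z = Z - 2*Z*m)
g = 0 (g = 0*(-4) = 0)
Y(t, I) = 184/9 - 45*t (Y(t, I) = t - (t - 4*(1 - 2*t))*46/9 = t - (t + (-4 + 8*t))*46/9 = t - (-4 + 9*t)*46/9 = t - (-184/9 + 46*t) = t + (184/9 - 46*t) = 184/9 - 45*t)
(3139 + Y(8, g)) + 758 = (3139 + (184/9 - 45*8)) + 758 = (3139 + (184/9 - 360)) + 758 = (3139 - 3056/9) + 758 = 25195/9 + 758 = 32017/9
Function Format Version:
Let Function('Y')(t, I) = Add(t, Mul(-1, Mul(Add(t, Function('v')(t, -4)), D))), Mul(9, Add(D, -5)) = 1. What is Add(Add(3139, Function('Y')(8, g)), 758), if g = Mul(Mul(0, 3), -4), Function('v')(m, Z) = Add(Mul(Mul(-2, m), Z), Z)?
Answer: Rational(32017, 9) ≈ 3557.4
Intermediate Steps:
D = Rational(46, 9) (D = Add(5, Mul(Rational(1, 9), 1)) = Add(5, Rational(1, 9)) = Rational(46, 9) ≈ 5.1111)
Function('v')(m, Z) = Add(Z, Mul(-2, Z, m)) (Function('v')(m, Z) = Add(Mul(-2, Z, m), Z) = Add(Z, Mul(-2, Z, m)))
g = 0 (g = Mul(0, -4) = 0)
Function('Y')(t, I) = Add(Rational(184, 9), Mul(-45, t)) (Function('Y')(t, I) = Add(t, Mul(-1, Mul(Add(t, Mul(-4, Add(1, Mul(-2, t)))), Rational(46, 9)))) = Add(t, Mul(-1, Mul(Add(t, Add(-4, Mul(8, t))), Rational(46, 9)))) = Add(t, Mul(-1, Mul(Add(-4, Mul(9, t)), Rational(46, 9)))) = Add(t, Mul(-1, Add(Rational(-184, 9), Mul(46, t)))) = Add(t, Add(Rational(184, 9), Mul(-46, t))) = Add(Rational(184, 9), Mul(-45, t)))
Add(Add(3139, Function('Y')(8, g)), 758) = Add(Add(3139, Add(Rational(184, 9), Mul(-45, 8))), 758) = Add(Add(3139, Add(Rational(184, 9), -360)), 758) = Add(Add(3139, Rational(-3056, 9)), 758) = Add(Rational(25195, 9), 758) = Rational(32017, 9)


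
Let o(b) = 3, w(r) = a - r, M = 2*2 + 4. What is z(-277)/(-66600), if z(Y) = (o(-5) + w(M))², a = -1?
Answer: -1/1850 ≈ -0.00054054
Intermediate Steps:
M = 8 (M = 4 + 4 = 8)
w(r) = -1 - r
z(Y) = 36 (z(Y) = (3 + (-1 - 1*8))² = (3 + (-1 - 8))² = (3 - 9)² = (-6)² = 36)
z(-277)/(-66600) = 36/(-66600) = 36*(-1/66600) = -1/1850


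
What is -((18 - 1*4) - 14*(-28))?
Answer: -406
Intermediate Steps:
-((18 - 1*4) - 14*(-28)) = -((18 - 4) + 392) = -(14 + 392) = -1*406 = -406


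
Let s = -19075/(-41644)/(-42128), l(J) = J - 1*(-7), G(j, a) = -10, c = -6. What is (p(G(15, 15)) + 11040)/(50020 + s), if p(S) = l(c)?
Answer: 19370092267712/87754009149565 ≈ 0.22073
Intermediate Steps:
l(J) = 7 + J (l(J) = J + 7 = 7 + J)
s = -19075/1754378432 (s = -19075*(-1/41644)*(-1/42128) = (19075/41644)*(-1/42128) = -19075/1754378432 ≈ -1.0873e-5)
p(S) = 1 (p(S) = 7 - 6 = 1)
(p(G(15, 15)) + 11040)/(50020 + s) = (1 + 11040)/(50020 - 19075/1754378432) = 11041/(87754009149565/1754378432) = 11041*(1754378432/87754009149565) = 19370092267712/87754009149565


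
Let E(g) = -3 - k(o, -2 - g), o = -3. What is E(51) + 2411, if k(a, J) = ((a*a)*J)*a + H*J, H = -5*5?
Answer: -348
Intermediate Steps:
H = -25
k(a, J) = -25*J + J*a**3 (k(a, J) = ((a*a)*J)*a - 25*J = (a**2*J)*a - 25*J = (J*a**2)*a - 25*J = J*a**3 - 25*J = -25*J + J*a**3)
E(g) = -107 - 52*g (E(g) = -3 - (-2 - g)*(-25 + (-3)**3) = -3 - (-2 - g)*(-25 - 27) = -3 - (-2 - g)*(-52) = -3 - (104 + 52*g) = -3 + (-104 - 52*g) = -107 - 52*g)
E(51) + 2411 = (-107 - 52*51) + 2411 = (-107 - 2652) + 2411 = -2759 + 2411 = -348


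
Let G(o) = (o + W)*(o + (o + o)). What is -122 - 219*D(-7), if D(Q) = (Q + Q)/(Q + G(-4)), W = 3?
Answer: 2456/5 ≈ 491.20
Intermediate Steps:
G(o) = 3*o*(3 + o) (G(o) = (o + 3)*(o + (o + o)) = (3 + o)*(o + 2*o) = (3 + o)*(3*o) = 3*o*(3 + o))
D(Q) = 2*Q/(12 + Q) (D(Q) = (Q + Q)/(Q + 3*(-4)*(3 - 4)) = (2*Q)/(Q + 3*(-4)*(-1)) = (2*Q)/(Q + 12) = (2*Q)/(12 + Q) = 2*Q/(12 + Q))
-122 - 219*D(-7) = -122 - 438*(-7)/(12 - 7) = -122 - 438*(-7)/5 = -122 - 219*(-14/5) = -122 + 3066/5 = 2456/5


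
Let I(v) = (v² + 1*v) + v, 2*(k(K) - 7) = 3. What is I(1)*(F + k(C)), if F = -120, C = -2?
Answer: -669/2 ≈ -334.50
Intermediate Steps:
k(K) = 17/2 (k(K) = 7 + (½)*3 = 7 + 3/2 = 17/2)
I(v) = v² + 2*v (I(v) = (v² + v) + v = (v + v²) + v = v² + 2*v)
I(1)*(F + k(C)) = (1*(2 + 1))*(-120 + 17/2) = (1*3)*(-223/2) = 3*(-223/2) = -669/2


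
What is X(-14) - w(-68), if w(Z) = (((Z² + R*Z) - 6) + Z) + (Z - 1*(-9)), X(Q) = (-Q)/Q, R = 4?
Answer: -4220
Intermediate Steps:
X(Q) = -1
w(Z) = 3 + Z² + 6*Z (w(Z) = (((Z² + 4*Z) - 6) + Z) + (Z - 1*(-9)) = ((-6 + Z² + 4*Z) + Z) + (Z + 9) = (-6 + Z² + 5*Z) + (9 + Z) = 3 + Z² + 6*Z)
X(-14) - w(-68) = -1 - (3 + (-68)² + 6*(-68)) = -1 - (3 + 4624 - 408) = -1 - 1*4219 = -1 - 4219 = -4220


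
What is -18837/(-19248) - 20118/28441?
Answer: 7071993/26068208 ≈ 0.27129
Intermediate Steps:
-18837/(-19248) - 20118/28441 = -18837*(-1/19248) - 20118*1/28441 = 6279/6416 - 2874/4063 = 7071993/26068208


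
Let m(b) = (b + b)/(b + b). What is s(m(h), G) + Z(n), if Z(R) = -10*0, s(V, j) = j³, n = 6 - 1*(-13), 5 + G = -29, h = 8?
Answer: -39304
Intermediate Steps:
G = -34 (G = -5 - 29 = -34)
m(b) = 1 (m(b) = (2*b)/((2*b)) = (2*b)*(1/(2*b)) = 1)
n = 19 (n = 6 + 13 = 19)
Z(R) = 0
s(m(h), G) + Z(n) = (-34)³ + 0 = -39304 + 0 = -39304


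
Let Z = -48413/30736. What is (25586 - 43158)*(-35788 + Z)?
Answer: 4832424677733/7684 ≈ 6.2889e+8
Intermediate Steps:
Z = -48413/30736 (Z = -48413*1/30736 = -48413/30736 ≈ -1.5751)
(25586 - 43158)*(-35788 + Z) = (25586 - 43158)*(-35788 - 48413/30736) = -17572*(-1100028381/30736) = 4832424677733/7684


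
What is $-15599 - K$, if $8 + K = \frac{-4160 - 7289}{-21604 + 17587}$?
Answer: $- \frac{62640496}{4017} \approx -15594.0$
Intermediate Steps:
$K = - \frac{20687}{4017}$ ($K = -8 + \frac{-4160 - 7289}{-21604 + 17587} = -8 - \frac{11449}{-4017} = -8 - - \frac{11449}{4017} = -8 + \frac{11449}{4017} = - \frac{20687}{4017} \approx -5.1499$)
$-15599 - K = -15599 - - \frac{20687}{4017} = -15599 + \frac{20687}{4017} = - \frac{62640496}{4017}$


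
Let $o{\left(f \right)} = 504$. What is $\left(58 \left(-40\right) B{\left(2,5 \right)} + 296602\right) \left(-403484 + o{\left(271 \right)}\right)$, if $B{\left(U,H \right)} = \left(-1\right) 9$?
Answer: $-127938896360$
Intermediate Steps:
$B{\left(U,H \right)} = -9$
$\left(58 \left(-40\right) B{\left(2,5 \right)} + 296602\right) \left(-403484 + o{\left(271 \right)}\right) = \left(58 \left(-40\right) \left(-9\right) + 296602\right) \left(-403484 + 504\right) = \left(\left(-2320\right) \left(-9\right) + 296602\right) \left(-402980\right) = \left(20880 + 296602\right) \left(-402980\right) = 317482 \left(-402980\right) = -127938896360$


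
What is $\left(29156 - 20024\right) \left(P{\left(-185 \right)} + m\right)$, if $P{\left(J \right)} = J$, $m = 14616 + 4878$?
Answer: $176329788$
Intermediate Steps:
$m = 19494$
$\left(29156 - 20024\right) \left(P{\left(-185 \right)} + m\right) = \left(29156 - 20024\right) \left(-185 + 19494\right) = 9132 \cdot 19309 = 176329788$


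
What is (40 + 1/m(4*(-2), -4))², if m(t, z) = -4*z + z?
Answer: 231361/144 ≈ 1606.7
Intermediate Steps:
m(t, z) = -3*z
(40 + 1/m(4*(-2), -4))² = (40 + 1/(-3*(-4)))² = (40 + 1/12)² = (481/12)² = 231361/144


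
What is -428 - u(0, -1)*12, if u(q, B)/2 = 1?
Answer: -452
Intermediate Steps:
u(q, B) = 2 (u(q, B) = 2*1 = 2)
-428 - u(0, -1)*12 = -428 - 2*12 = -428 - 1*24 = -428 - 24 = -452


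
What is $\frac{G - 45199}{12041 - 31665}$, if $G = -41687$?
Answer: $\frac{43443}{9812} \approx 4.4275$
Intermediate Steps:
$\frac{G - 45199}{12041 - 31665} = \frac{-41687 - 45199}{12041 - 31665} = - \frac{86886}{-19624} = \left(-86886\right) \left(- \frac{1}{19624}\right) = \frac{43443}{9812}$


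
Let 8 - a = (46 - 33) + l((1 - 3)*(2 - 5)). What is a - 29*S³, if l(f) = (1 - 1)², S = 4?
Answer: -1861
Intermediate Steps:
l(f) = 0 (l(f) = 0² = 0)
a = -5 (a = 8 - ((46 - 33) + 0) = 8 - (13 + 0) = 8 - 1*13 = 8 - 13 = -5)
a - 29*S³ = -5 - 29*4³ = -5 - 29*64 = -5 - 1856 = -1861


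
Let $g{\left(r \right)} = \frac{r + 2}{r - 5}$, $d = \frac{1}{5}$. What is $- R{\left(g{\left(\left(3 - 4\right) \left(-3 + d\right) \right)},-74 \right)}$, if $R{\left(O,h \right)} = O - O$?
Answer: $0$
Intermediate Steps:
$d = \frac{1}{5} \approx 0.2$
$g{\left(r \right)} = \frac{2 + r}{-5 + r}$
$R{\left(O,h \right)} = 0$
$- R{\left(g{\left(\left(3 - 4\right) \left(-3 + d\right) \right)},-74 \right)} = \left(-1\right) 0 = 0$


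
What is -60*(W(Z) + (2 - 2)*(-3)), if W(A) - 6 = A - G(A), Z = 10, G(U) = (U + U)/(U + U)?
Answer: -900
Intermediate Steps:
G(U) = 1 (G(U) = (2*U)/((2*U)) = (2*U)*(1/(2*U)) = 1)
W(A) = 5 + A (W(A) = 6 + (A - 1*1) = 6 + (A - 1) = 6 + (-1 + A) = 5 + A)
-60*(W(Z) + (2 - 2)*(-3)) = -60*((5 + 10) + (2 - 2)*(-3)) = -60*(15 + 0*(-3)) = -60*(15 + 0) = -60*15 = -900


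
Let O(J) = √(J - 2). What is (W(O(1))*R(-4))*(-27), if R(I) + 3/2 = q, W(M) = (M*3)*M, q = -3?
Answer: -729/2 ≈ -364.50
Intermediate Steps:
O(J) = √(-2 + J)
W(M) = 3*M² (W(M) = (3*M)*M = 3*M²)
R(I) = -9/2 (R(I) = -3/2 - 3 = -9/2)
(W(O(1))*R(-4))*(-27) = ((3*(√(-2 + 1))²)*(-9/2))*(-27) = ((3*(√(-1))²)*(-9/2))*(-27) = ((3*I²)*(-9/2))*(-27) = ((3*(-1))*(-9/2))*(-27) = -3*(-9/2)*(-27) = (27/2)*(-27) = -729/2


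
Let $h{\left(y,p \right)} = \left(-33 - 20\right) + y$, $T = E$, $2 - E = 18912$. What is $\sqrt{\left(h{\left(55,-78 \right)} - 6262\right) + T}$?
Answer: $i \sqrt{25170} \approx 158.65 i$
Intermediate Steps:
$E = -18910$ ($E = 2 - 18912 = -18910$)
$T = -18910$
$h{\left(y,p \right)} = -53 + y$
$\sqrt{\left(h{\left(55,-78 \right)} - 6262\right) + T} = \sqrt{\left(\left(-53 + 55\right) - 6262\right) - 18910} = \sqrt{\left(2 - 6262\right) - 18910} = \sqrt{-6260 - 18910} = \sqrt{-25170} = i \sqrt{25170}$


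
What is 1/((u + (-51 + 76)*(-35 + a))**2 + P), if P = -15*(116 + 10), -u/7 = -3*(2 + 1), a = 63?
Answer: 1/580279 ≈ 1.7233e-6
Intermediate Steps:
u = 63 (u = -(-21)*(2 + 1) = -(-21)*3 = -7*(-9) = 63)
P = -1890 (P = -15*126 = -1890)
1/((u + (-51 + 76)*(-35 + a))**2 + P) = 1/((63 + (-51 + 76)*(-35 + 63))**2 - 1890) = 1/((63 + 25*28)**2 - 1890) = 1/((63 + 700)**2 - 1890) = 1/(763**2 - 1890) = 1/(582169 - 1890) = 1/580279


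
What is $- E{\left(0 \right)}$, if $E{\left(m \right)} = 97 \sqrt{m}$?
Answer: $0$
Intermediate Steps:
$- E{\left(0 \right)} = - 97 \sqrt{0} = - 97 \cdot 0 = \left(-1\right) 0 = 0$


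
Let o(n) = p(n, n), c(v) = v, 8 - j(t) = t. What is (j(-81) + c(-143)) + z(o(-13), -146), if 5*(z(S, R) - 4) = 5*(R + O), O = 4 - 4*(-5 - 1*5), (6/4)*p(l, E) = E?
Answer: -152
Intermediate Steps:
p(l, E) = 2*E/3
j(t) = 8 - t
O = 44 (O = 4 - 4*(-5 - 5) = 4 - 4*(-10) = 4 + 40 = 44)
o(n) = 2*n/3
z(S, R) = 48 + R (z(S, R) = 4 + (5*(R + 44))/5 = 4 + (5*(44 + R))/5 = 4 + (220 + 5*R)/5 = 4 + (44 + R) = 48 + R)
(j(-81) + c(-143)) + z(o(-13), -146) = ((8 - 1*(-81)) - 143) + (48 - 146) = ((8 + 81) - 143) - 98 = (89 - 143) - 98 = -54 - 98 = -152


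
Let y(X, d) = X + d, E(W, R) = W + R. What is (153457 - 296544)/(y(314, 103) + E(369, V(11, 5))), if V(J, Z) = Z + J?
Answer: -143087/802 ≈ -178.41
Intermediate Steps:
V(J, Z) = J + Z
E(W, R) = R + W
(153457 - 296544)/(y(314, 103) + E(369, V(11, 5))) = (153457 - 296544)/((314 + 103) + ((11 + 5) + 369)) = -143087/(417 + (16 + 369)) = -143087/(417 + 385) = -143087/802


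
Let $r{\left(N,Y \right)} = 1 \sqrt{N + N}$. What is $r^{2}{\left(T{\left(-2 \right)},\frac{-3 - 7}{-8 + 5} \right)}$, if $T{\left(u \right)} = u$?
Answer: $-4$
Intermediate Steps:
$r{\left(N,Y \right)} = \sqrt{2} \sqrt{N}$ ($r{\left(N,Y \right)} = 1 \sqrt{2 N} = 1 \sqrt{2} \sqrt{N} = \sqrt{2} \sqrt{N}$)
$r^{2}{\left(T{\left(-2 \right)},\frac{-3 - 7}{-8 + 5} \right)} = \left(\sqrt{2} \sqrt{-2}\right)^{2} = \left(\sqrt{2} i \sqrt{2}\right)^{2} = \left(2 i\right)^{2} = -4$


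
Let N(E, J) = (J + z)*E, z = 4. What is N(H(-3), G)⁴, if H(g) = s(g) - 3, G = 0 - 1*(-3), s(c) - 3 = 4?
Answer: 614656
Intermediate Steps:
s(c) = 7 (s(c) = 3 + 4 = 7)
G = 3 (G = 0 + 3 = 3)
H(g) = 4 (H(g) = 7 - 3 = 4)
N(E, J) = E*(4 + J) (N(E, J) = (J + 4)*E = (4 + J)*E = E*(4 + J))
N(H(-3), G)⁴ = (4*(4 + 3))⁴ = (4*7)⁴ = 28⁴ = 614656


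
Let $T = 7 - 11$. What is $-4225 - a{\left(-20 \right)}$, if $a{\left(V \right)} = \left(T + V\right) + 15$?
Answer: $-4216$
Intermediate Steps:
$T = -4$ ($T = 7 - 11 = -4$)
$a{\left(V \right)} = 11 + V$ ($a{\left(V \right)} = \left(-4 + V\right) + 15 = 11 + V$)
$-4225 - a{\left(-20 \right)} = -4225 - \left(11 - 20\right) = -4225 - -9 = -4225 + 9 = -4216$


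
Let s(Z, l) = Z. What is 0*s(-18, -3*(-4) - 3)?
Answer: 0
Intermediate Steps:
0*s(-18, -3*(-4) - 3) = 0*(-18) = 0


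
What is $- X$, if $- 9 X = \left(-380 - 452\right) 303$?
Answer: $- \frac{84032}{3} \approx -28011.0$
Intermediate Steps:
$X = \frac{84032}{3}$ ($X = - \frac{\left(-380 - 452\right) 303}{9} = - \frac{\left(-832\right) 303}{9} = \left(- \frac{1}{9}\right) \left(-252096\right) = \frac{84032}{3} \approx 28011.0$)
$- X = \left(-1\right) \frac{84032}{3} = - \frac{84032}{3}$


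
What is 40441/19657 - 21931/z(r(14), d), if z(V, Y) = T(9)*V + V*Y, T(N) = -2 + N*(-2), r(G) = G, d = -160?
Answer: 76144141/7076520 ≈ 10.760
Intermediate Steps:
T(N) = -2 - 2*N
z(V, Y) = -20*V + V*Y (z(V, Y) = (-2 - 2*9)*V + V*Y = (-2 - 18)*V + V*Y = -20*V + V*Y)
40441/19657 - 21931/z(r(14), d) = 40441/19657 - 21931*1/(14*(-20 - 160)) = 40441*(1/19657) - 21931/(14*(-180)) = 40441/19657 - 21931/(-2520) = 40441/19657 - 21931*(-1/2520) = 40441/19657 + 3133/360 = 76144141/7076520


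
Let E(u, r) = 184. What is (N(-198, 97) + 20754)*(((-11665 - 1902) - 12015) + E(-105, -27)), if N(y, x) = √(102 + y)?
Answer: -527110092 - 101592*I*√6 ≈ -5.2711e+8 - 2.4885e+5*I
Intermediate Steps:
(N(-198, 97) + 20754)*(((-11665 - 1902) - 12015) + E(-105, -27)) = (√(102 - 198) + 20754)*(((-11665 - 1902) - 12015) + 184) = (√(-96) + 20754)*((-13567 - 12015) + 184) = (4*I*√6 + 20754)*(-25582 + 184) = (20754 + 4*I*√6)*(-25398) = -527110092 - 101592*I*√6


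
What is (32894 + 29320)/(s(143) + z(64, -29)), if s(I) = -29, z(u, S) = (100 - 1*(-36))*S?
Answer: -62214/3973 ≈ -15.659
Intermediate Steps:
z(u, S) = 136*S (z(u, S) = (100 + 36)*S = 136*S)
(32894 + 29320)/(s(143) + z(64, -29)) = (32894 + 29320)/(-29 + 136*(-29)) = 62214/(-29 - 3944) = 62214/(-3973) = 62214*(-1/3973) = -62214/3973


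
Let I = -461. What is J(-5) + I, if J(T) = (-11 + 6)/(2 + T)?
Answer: -1378/3 ≈ -459.33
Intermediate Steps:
J(T) = -5/(2 + T)
J(-5) + I = -5/(2 - 5) - 461 = -5/(-3) - 461 = -5*(-⅓) - 461 = 5/3 - 461 = -1378/3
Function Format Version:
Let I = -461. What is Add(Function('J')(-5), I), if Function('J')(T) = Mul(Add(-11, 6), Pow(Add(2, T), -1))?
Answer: Rational(-1378, 3) ≈ -459.33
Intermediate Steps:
Function('J')(T) = Mul(-5, Pow(Add(2, T), -1))
Add(Function('J')(-5), I) = Add(Mul(-5, Pow(Add(2, -5), -1)), -461) = Add(Mul(-5, Pow(-3, -1)), -461) = Add(Mul(-5, Rational(-1, 3)), -461) = Add(Rational(5, 3), -461) = Rational(-1378, 3)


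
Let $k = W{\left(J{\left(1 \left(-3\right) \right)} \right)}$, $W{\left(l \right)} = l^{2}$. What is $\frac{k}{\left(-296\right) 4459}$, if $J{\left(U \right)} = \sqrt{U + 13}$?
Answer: $- \frac{5}{659932} \approx -7.5765 \cdot 10^{-6}$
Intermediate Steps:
$J{\left(U \right)} = \sqrt{13 + U}$
$k = 10$ ($k = \left(\sqrt{13 + 1 \left(-3\right)}\right)^{2} = \left(\sqrt{13 - 3}\right)^{2} = \left(\sqrt{10}\right)^{2} = 10$)
$\frac{k}{\left(-296\right) 4459} = \frac{10}{\left(-296\right) 4459} = \frac{10}{-1319864} = 10 \left(- \frac{1}{1319864}\right) = - \frac{5}{659932}$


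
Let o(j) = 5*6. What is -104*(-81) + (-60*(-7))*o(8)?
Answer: 21024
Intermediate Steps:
o(j) = 30
-104*(-81) + (-60*(-7))*o(8) = -104*(-81) - 60*(-7)*30 = 8424 + 420*30 = 8424 + 12600 = 21024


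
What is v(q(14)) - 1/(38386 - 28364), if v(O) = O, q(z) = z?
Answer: 140307/10022 ≈ 14.000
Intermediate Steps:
v(q(14)) - 1/(38386 - 28364) = 14 - 1/(38386 - 28364) = 14 - 1/10022 = 140307/10022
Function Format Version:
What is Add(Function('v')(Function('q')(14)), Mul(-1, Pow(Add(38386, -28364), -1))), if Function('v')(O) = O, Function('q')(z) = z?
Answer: Rational(140307, 10022) ≈ 14.000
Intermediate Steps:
Add(Function('v')(Function('q')(14)), Mul(-1, Pow(Add(38386, -28364), -1))) = Add(14, Mul(-1, Pow(Add(38386, -28364), -1))) = Add(14, Mul(-1, Pow(10022, -1))) = Add(14, Mul(-1, Rational(1, 10022))) = Add(14, Rational(-1, 10022)) = Rational(140307, 10022)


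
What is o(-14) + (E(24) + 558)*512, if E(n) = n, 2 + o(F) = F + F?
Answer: 297954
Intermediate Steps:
o(F) = -2 + 2*F (o(F) = -2 + (F + F) = -2 + 2*F)
o(-14) + (E(24) + 558)*512 = (-2 + 2*(-14)) + (24 + 558)*512 = (-2 - 28) + 582*512 = -30 + 297984 = 297954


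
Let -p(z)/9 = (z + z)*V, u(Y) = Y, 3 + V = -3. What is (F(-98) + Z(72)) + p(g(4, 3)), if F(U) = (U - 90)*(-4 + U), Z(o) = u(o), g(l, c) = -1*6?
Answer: 18600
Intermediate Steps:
V = -6 (V = -3 - 3 = -6)
g(l, c) = -6
Z(o) = o
F(U) = (-90 + U)*(-4 + U)
p(z) = 108*z (p(z) = -9*(z + z)*(-6) = -9*2*z*(-6) = -(-108)*z = 108*z)
(F(-98) + Z(72)) + p(g(4, 3)) = ((360 + (-98)² - 94*(-98)) + 72) + 108*(-6) = ((360 + 9604 + 9212) + 72) - 648 = (19176 + 72) - 648 = 19248 - 648 = 18600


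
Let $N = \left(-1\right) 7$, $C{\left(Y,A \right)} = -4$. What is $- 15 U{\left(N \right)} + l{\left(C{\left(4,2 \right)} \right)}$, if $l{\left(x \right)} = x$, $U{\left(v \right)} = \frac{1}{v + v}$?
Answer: $- \frac{41}{14} \approx -2.9286$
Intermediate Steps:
$N = -7$
$U{\left(v \right)} = \frac{1}{2 v}$
$- 15 U{\left(N \right)} + l{\left(C{\left(4,2 \right)} \right)} = - 15 \frac{1}{2 \left(-7\right)} - 4 = - 15 \cdot \frac{1}{2} \left(- \frac{1}{7}\right) - 4 = \left(-15\right) \left(- \frac{1}{14}\right) - 4 = \frac{15}{14} - 4 = - \frac{41}{14}$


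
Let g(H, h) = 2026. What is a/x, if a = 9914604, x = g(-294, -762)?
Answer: 4957302/1013 ≈ 4893.7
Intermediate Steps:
x = 2026
a/x = 9914604/2026 = 9914604*(1/2026) = 4957302/1013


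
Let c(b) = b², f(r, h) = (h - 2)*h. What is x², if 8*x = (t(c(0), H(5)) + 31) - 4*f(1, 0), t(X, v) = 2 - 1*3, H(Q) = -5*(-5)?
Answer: 225/16 ≈ 14.063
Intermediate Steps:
f(r, h) = h*(-2 + h) (f(r, h) = (-2 + h)*h = h*(-2 + h))
H(Q) = 25
t(X, v) = -1 (t(X, v) = 2 - 3 = -1)
x = 15/4 (x = ((-1 + 31) - 0*(-2 + 0))/8 = (30 - 0*(-2))/8 = (30 - 4*0)/8 = (30 + 0)/8 = (⅛)*30 = 15/4 ≈ 3.7500)
x² = (15/4)² = 225/16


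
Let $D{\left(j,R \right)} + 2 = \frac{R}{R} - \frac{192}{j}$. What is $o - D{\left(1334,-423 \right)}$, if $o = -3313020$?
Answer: $- \frac{2209783577}{667} \approx -3.313 \cdot 10^{6}$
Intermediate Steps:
$D{\left(j,R \right)} = -1 - \frac{192}{j}$ ($D{\left(j,R \right)} = -2 - \left(\frac{192}{j} - \frac{R}{R}\right) = -2 + \left(1 - \frac{192}{j}\right) = -1 - \frac{192}{j}$)
$o - D{\left(1334,-423 \right)} = -3313020 - \frac{-192 - 1334}{1334} = -3313020 - \frac{1}{1334} \left(-1526\right) = -3313020 - - \frac{763}{667} = -3313020 + \frac{763}{667} = - \frac{2209783577}{667}$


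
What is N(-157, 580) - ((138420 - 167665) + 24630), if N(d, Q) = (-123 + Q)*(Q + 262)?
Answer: 389409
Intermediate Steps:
N(d, Q) = (-123 + Q)*(262 + Q)
N(-157, 580) - ((138420 - 167665) + 24630) = (-32226 + 580**2 + 139*580) - ((138420 - 167665) + 24630) = (-32226 + 336400 + 80620) - (-29245 + 24630) = 384794 - 1*(-4615) = 384794 + 4615 = 389409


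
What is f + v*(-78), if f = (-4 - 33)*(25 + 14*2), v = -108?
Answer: 6463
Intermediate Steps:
f = -1961 (f = -37*(25 + 28) = -37*53 = -1961)
f + v*(-78) = -1961 - 108*(-78) = -1961 + 8424 = 6463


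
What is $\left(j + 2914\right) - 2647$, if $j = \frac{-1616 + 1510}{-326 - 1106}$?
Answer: $\frac{191225}{716} \approx 267.07$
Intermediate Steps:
$j = \frac{53}{716}$ ($j = - \frac{106}{-326 - 1106} = - \frac{106}{-1432} = \left(-106\right) \left(- \frac{1}{1432}\right) = \frac{53}{716} \approx 0.074022$)
$\left(j + 2914\right) - 2647 = \left(\frac{53}{716} + 2914\right) - 2647 = \frac{2086477}{716} - 2647 = \frac{191225}{716}$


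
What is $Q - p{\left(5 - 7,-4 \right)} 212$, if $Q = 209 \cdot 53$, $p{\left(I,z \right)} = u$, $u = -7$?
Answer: $12561$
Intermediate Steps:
$p{\left(I,z \right)} = -7$
$Q = 11077$
$Q - p{\left(5 - 7,-4 \right)} 212 = 11077 - \left(-7\right) 212 = 11077 - -1484 = 11077 + 1484 = 12561$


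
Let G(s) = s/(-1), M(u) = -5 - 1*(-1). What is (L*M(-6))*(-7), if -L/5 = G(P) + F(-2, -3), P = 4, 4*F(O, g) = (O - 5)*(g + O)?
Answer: -665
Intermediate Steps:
F(O, g) = (-5 + O)*(O + g)/4 (F(O, g) = ((O - 5)*(g + O))/4 = ((-5 + O)*(O + g))/4 = (-5 + O)*(O + g)/4)
M(u) = -4 (M(u) = -5 + 1 = -4)
G(s) = -s (G(s) = s*(-1) = -s)
L = -95/4 (L = -5*(-1*4 + (-5/4*(-2) - 5/4*(-3) + (¼)*(-2)² + (¼)*(-2)*(-3))) = -5*(-4 + (5/2 + 15/4 + (¼)*4 + 3/2)) = -5*(-4 + (5/2 + 15/4 + 1 + 3/2)) = -5*(-4 + 35/4) = -5*19/4 = -95/4 ≈ -23.750)
(L*M(-6))*(-7) = -95/4*(-4)*(-7) = 95*(-7) = -665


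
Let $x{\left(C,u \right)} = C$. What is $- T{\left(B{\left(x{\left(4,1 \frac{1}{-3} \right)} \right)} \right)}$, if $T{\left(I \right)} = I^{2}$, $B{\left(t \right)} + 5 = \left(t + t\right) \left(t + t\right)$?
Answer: $-3481$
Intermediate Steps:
$B{\left(t \right)} = -5 + 4 t^{2}$ ($B{\left(t \right)} = -5 + \left(t + t\right) \left(t + t\right) = -5 + 2 t 2 t = -5 + 4 t^{2}$)
$- T{\left(B{\left(x{\left(4,1 \frac{1}{-3} \right)} \right)} \right)} = - \left(-5 + 4 \cdot 4^{2}\right)^{2} = - \left(-5 + 4 \cdot 16\right)^{2} = - \left(-5 + 64\right)^{2} = - 59^{2} = \left(-1\right) 3481 = -3481$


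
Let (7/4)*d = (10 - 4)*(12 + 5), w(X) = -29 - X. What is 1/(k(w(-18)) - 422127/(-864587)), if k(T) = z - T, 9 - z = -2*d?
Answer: 6052109/829500061 ≈ 0.0072961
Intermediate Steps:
d = 408/7 (d = 4*((10 - 4)*(12 + 5))/7 = 4*(6*17)/7 = (4/7)*102 = 408/7 ≈ 58.286)
z = 879/7 (z = 9 - (-2)*408/7 = 9 - 1*(-816/7) = 9 + 816/7 = 879/7 ≈ 125.57)
k(T) = 879/7 - T
1/(k(w(-18)) - 422127/(-864587)) = 1/((879/7 - (-29 - 1*(-18))) - 422127/(-864587)) = 1/((879/7 - (-29 + 18)) - 422127*(-1/864587)) = 1/((879/7 - 1*(-11)) + 422127/864587) = 1/((879/7 + 11) + 422127/864587) = 1/(956/7 + 422127/864587) = 1/(829500061/6052109) = 6052109/829500061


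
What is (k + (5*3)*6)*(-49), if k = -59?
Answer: -1519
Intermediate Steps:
(k + (5*3)*6)*(-49) = (-59 + (5*3)*6)*(-49) = (-59 + 15*6)*(-49) = (-59 + 90)*(-49) = 31*(-49) = -1519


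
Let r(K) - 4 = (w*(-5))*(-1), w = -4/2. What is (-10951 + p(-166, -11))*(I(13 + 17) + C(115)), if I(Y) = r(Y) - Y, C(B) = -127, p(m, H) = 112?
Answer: 1766757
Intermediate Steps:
w = -2 (w = -4*½ = -2)
r(K) = -6 (r(K) = 4 - 2*(-5)*(-1) = 4 + 10*(-1) = 4 - 10 = -6)
I(Y) = -6 - Y
(-10951 + p(-166, -11))*(I(13 + 17) + C(115)) = (-10951 + 112)*((-6 - (13 + 17)) - 127) = -10839*((-6 - 1*30) - 127) = -10839*((-6 - 30) - 127) = -10839*(-36 - 127) = -10839*(-163) = 1766757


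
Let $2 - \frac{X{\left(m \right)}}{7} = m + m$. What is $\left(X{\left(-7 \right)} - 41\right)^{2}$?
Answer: $5041$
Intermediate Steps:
$X{\left(m \right)} = 14 - 14 m$ ($X{\left(m \right)} = 14 - 7 \left(m + m\right) = 14 - 7 \cdot 2 m = 14 - 14 m$)
$\left(X{\left(-7 \right)} - 41\right)^{2} = \left(\left(14 - -98\right) - 41\right)^{2} = \left(\left(14 + 98\right) - 41\right)^{2} = \left(112 - 41\right)^{2} = 71^{2} = 5041$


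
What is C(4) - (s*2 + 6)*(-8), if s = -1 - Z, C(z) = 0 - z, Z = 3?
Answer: -20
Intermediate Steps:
C(z) = -z
s = -4 (s = -1 - 1*3 = -1 - 3 = -4)
C(4) - (s*2 + 6)*(-8) = -1*4 - (-4*2 + 6)*(-8) = -4 - (-8 + 6)*(-8) = -4 - (-2)*(-8) = -4 - 1*16 = -4 - 16 = -20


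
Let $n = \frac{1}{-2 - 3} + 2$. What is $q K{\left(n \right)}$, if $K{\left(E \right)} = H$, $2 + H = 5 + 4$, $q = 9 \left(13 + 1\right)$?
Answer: $882$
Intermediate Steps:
$q = 126$ ($q = 9 \cdot 14 = 126$)
$n = \frac{9}{5}$ ($n = \frac{1}{-5} + 2 = - \frac{1}{5} + 2 = \frac{9}{5} \approx 1.8$)
$H = 7$ ($H = -2 + \left(5 + 4\right) = -2 + 9 = 7$)
$K{\left(E \right)} = 7$
$q K{\left(n \right)} = 126 \cdot 7 = 882$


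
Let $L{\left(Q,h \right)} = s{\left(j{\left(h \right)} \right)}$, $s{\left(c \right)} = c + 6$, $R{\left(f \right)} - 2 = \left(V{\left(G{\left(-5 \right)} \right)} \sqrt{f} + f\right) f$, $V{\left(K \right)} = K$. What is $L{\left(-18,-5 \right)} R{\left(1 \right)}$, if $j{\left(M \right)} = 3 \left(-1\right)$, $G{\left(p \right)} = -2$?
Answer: $3$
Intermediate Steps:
$j{\left(M \right)} = -3$
$R{\left(f \right)} = 2 + f \left(f - 2 \sqrt{f}\right)$ ($R{\left(f \right)} = 2 + \left(- 2 \sqrt{f} + f\right) f = 2 + \left(f - 2 \sqrt{f}\right) f = 2 + f \left(f - 2 \sqrt{f}\right)$)
$s{\left(c \right)} = 6 + c$
$L{\left(Q,h \right)} = 3$ ($L{\left(Q,h \right)} = 6 - 3 = 3$)
$L{\left(-18,-5 \right)} R{\left(1 \right)} = 3 \left(2 + 1^{2} - 2 \cdot 1^{\frac{3}{2}}\right) = 3 \left(2 + 1 - 2\right) = 3 \cdot 1 = 3$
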